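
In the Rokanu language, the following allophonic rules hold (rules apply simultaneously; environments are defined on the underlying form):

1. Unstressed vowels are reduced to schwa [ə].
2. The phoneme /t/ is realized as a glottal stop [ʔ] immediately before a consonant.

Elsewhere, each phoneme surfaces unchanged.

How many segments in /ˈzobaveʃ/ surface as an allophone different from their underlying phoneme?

2

Segments that undergo a rule: /a/ → [ə] (rule 1); /e/ → [ə] (rule 1).
All other segments surface unchanged.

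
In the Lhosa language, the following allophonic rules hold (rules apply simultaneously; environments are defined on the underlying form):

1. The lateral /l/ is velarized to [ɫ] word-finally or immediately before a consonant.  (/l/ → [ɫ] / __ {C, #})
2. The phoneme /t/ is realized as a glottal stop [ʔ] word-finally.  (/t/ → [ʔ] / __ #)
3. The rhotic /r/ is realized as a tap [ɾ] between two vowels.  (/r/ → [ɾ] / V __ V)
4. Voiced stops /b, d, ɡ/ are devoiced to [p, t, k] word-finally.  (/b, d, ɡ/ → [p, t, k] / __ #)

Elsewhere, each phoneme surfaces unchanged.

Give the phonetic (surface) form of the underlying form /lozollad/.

[lozoɫlat]

/l/ (word-initial) fails the environment for rule 1, so it stays [l].
/l/ meets the environment for rule 1 (word-finally or immediately before a consonant) → [ɫ].
/l/ (between /l/ and /a/) fails the environment for rule 1, so it stays [l].
Rule 4 applies to /d/ (word-final: word-finally) → [t].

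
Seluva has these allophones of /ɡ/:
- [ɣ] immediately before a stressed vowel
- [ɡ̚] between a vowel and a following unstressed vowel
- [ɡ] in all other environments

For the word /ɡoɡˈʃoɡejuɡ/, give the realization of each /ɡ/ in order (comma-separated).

Occurrence 1 (position 1): no conditioning environment matches → elsewhere allophone [ɡ].
Occurrence 2 (position 3): no conditioning environment matches → elsewhere allophone [ɡ].
Occurrence 3 (position 6): between a vowel and a following unstressed vowel → [ɡ̚].
Occurrence 4 (position 10): no conditioning environment matches → elsewhere allophone [ɡ].

[ɡ], [ɡ], [ɡ̚], [ɡ]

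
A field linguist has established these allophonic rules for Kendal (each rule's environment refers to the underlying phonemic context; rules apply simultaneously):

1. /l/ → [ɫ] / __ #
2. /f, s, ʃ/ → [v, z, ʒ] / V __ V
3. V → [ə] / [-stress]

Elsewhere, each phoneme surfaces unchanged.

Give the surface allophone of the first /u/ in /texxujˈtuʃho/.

/u/ (between /x/ and /j/) occurs in an unstressed syllable → [ə] by rule 3.

[ə]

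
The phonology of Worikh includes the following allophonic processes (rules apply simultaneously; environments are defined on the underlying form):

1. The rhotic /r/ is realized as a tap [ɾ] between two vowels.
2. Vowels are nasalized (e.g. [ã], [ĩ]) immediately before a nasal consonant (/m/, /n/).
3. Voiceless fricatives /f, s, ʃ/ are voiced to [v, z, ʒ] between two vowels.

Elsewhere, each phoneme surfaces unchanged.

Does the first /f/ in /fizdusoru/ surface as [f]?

/f/ (word-initial) is in the target of rule 3 but the environment (between two vowels) is not met → [f].
The actual realization is [f], which matches [f].

Yes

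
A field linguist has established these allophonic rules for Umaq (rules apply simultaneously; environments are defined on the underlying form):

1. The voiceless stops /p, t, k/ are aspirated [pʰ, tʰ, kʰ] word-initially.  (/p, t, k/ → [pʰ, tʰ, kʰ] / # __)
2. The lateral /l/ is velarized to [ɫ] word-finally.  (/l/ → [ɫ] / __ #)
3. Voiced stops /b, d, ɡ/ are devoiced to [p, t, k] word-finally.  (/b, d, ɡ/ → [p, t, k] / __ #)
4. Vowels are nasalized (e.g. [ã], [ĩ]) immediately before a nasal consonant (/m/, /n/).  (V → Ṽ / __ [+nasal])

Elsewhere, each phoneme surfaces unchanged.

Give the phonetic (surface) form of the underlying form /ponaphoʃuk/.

[pʰõnaphoʃuk]

/p/ (word-initial) occurs word-initially → [pʰ] by rule 1.
/o/ (between /p/ and /n/) occurs before a nasal consonant → [õ] by rule 4.
/n/ (between /o/ and /a/): no rule targets it → [n].
/a/ — between /n/ and /p/; rule 4 does not apply here → [a].
/p/ (between /a/ and /h/) is in the target of rule 1 but the environment (word-initially) is not met → [p].
/h/ stays [h].
/o/ — between /h/ and /ʃ/; rule 4 does not apply here → [o].
/ʃ/ stays [ʃ].
/u/ (between /ʃ/ and /k/) fails the environment for rule 4, so it stays [u].
/k/ — word-final; rule 1 does not apply here → [k].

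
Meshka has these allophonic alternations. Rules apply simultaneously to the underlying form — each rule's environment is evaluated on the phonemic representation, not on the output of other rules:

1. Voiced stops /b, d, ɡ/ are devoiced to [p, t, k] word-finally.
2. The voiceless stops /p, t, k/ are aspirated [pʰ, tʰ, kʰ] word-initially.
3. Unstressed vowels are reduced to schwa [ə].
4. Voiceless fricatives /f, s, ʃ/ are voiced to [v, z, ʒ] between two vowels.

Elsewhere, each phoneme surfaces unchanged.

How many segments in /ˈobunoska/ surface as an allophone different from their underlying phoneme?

3

Segments that undergo a rule: /u/ → [ə] (rule 3); /o/ → [ə] (rule 3); /a/ → [ə] (rule 3).
All other segments surface unchanged.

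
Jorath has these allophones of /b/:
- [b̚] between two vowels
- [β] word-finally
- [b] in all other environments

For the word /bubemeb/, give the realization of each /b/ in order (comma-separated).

Occurrence 1 (position 1): no conditioning environment matches → elsewhere allophone [b].
Occurrence 2 (position 3): between two vowels → [b̚].
Occurrence 3 (position 7): word-finally → [β].

[b], [b̚], [β]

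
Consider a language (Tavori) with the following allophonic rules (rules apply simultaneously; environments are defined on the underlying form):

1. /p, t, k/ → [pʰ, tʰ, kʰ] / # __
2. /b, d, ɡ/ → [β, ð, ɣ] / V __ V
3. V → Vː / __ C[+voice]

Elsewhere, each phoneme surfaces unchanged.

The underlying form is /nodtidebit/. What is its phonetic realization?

/n/ — not in any rule's target class → [n].
/o/ — between /n/ and /d/, before a voiced consonant — surfaces as [oː] (rule 3).
/d/ (between /o/ and /t/) fails the environment for rule 2, so it stays [d].
/t/ (between /d/ and /i/) fails the environment for rule 1, so it stays [t].
/i/ — between /t/ and /d/, before a voiced consonant — surfaces as [iː] (rule 3).
/d/ meets the environment for rule 2 (between two vowels) → [ð].
/e/ meets the environment for rule 3 (before a voiced consonant) → [eː].
Rule 2 applies to /b/ (between /e/ and /i/: between two vowels) → [β].
/i/ (between /b/ and /t/) is in the target of rule 3 but the environment (before a voiced consonant) is not met → [i].
/t/ — word-final; rule 1 does not apply here → [t].

[noːdtiːðeːβit]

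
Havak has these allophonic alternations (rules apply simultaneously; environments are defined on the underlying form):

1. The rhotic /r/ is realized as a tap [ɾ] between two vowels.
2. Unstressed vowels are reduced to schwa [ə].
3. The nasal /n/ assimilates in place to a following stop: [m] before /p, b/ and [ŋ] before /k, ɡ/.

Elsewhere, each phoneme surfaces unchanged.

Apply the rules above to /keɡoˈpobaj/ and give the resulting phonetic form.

[kəɡəˈpobəj]

/e/ — between /k/ and /ɡ/, in an unstressed syllable — surfaces as [ə] (rule 2).
/o/ (between /ɡ/ and /p/) occurs in an unstressed syllable → [ə] by rule 2.
/o/ — between /p/ and /b/; rule 2 does not apply here → [o].
/a/ — between /b/ and /j/, in an unstressed syllable — surfaces as [ə] (rule 2).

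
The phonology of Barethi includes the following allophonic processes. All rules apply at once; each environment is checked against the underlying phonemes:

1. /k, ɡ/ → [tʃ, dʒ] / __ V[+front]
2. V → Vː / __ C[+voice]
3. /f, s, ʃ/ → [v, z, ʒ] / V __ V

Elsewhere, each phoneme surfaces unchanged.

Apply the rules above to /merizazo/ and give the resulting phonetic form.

/m/ (word-initial) is unaffected → [m].
/e/ (between /m/ and /r/): before a voiced consonant, so rule 2 applies → [eː].
/r/ — not in any rule's target class → [r].
/i/ (between /r/ and /z/) occurs before a voiced consonant → [iː] by rule 2.
/z/ stays [z].
/a/ meets the environment for rule 2 (before a voiced consonant) → [aː].
/z/ stays [z].
/o/ (word-final) fails the environment for rule 2, so it stays [o].

[meːriːzaːzo]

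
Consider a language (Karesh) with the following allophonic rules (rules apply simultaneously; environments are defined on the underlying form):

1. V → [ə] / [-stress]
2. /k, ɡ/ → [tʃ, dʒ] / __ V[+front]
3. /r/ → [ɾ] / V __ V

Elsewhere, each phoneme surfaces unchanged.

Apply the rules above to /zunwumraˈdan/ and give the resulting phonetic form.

/u/ meets the environment for rule 1 (in an unstressed syllable) → [ə].
/u/ — between /w/ and /m/, in an unstressed syllable — surfaces as [ə] (rule 1).
/r/ (between /m/ and /a/) is in the target of rule 3 but the environment (between two vowels) is not met → [r].
/a/ meets the environment for rule 1 (in an unstressed syllable) → [ə].
/a/ — between /d/ and /n/; rule 1 does not apply here → [a].

[zənwəmrəˈdan]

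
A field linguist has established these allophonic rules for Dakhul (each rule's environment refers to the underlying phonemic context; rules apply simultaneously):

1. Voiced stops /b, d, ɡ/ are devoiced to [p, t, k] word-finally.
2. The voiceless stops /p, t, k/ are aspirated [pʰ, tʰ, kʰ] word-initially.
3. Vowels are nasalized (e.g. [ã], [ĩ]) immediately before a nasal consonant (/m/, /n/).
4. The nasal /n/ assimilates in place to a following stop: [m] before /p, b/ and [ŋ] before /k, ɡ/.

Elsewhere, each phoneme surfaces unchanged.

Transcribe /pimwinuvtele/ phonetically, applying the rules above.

/p/ (word-initial) occurs word-initially → [pʰ] by rule 2.
/i/ (between /p/ and /m/): before a nasal consonant, so rule 3 applies → [ĩ].
/i/ (between /w/ and /n/): before a nasal consonant, so rule 3 applies → [ĩ].
/n/ (between /i/ and /u/) fails the environment for rule 4, so it stays [n].
/u/ (between /n/ and /v/) fails the environment for rule 3, so it stays [u].
/t/ (between /v/ and /e/): rule 2 targets it, but not word-initially → unchanged [t].
/e/ — between /t/ and /l/; rule 3 does not apply here → [e].
/e/ — word-final; rule 3 does not apply here → [e].

[pʰĩmwĩnuvtele]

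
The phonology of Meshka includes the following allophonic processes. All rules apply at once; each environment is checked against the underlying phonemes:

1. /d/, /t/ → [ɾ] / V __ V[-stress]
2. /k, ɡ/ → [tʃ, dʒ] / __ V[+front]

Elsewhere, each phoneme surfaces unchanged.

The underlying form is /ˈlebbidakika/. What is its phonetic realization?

[ˈlebbiɾatʃika]

/l/ — not in any rule's target class → [l].
/e/ (between /l/ and /b/): no rule targets it → [e].
/b/ stays [b].
/b/ (between /b/ and /i/) is unaffected → [b].
/i/ — not in any rule's target class → [i].
/d/ — between /i/ and /a/, between a vowel and a following unstressed vowel — surfaces as [ɾ] (rule 1).
/a/ — not in any rule's target class → [a].
/k/ meets the environment for rule 2 (before a front vowel) → [tʃ].
/i/ — not in any rule's target class → [i].
/k/ (between /i/ and /a/) fails the environment for rule 2, so it stays [k].
/a/ (word-final): no rule targets it → [a].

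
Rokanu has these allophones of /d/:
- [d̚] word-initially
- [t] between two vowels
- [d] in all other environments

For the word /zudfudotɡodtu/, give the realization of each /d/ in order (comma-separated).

Occurrence 1 (position 3): no conditioning environment matches → elsewhere allophone [d].
Occurrence 2 (position 6): between two vowels → [t].
Occurrence 3 (position 11): no conditioning environment matches → elsewhere allophone [d].

[d], [t], [d]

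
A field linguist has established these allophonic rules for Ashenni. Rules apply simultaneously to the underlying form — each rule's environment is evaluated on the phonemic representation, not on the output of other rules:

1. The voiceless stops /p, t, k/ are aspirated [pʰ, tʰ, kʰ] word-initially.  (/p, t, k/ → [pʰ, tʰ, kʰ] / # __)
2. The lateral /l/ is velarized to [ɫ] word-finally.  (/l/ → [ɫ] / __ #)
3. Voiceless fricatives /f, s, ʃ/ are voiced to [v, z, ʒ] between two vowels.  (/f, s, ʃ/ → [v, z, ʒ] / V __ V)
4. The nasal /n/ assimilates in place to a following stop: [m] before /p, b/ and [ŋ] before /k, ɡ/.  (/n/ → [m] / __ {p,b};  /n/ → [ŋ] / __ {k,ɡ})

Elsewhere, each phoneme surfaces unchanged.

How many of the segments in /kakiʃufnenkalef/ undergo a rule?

3

Segments that undergo a rule: /k/ → [kʰ] (rule 1); /ʃ/ → [ʒ] (rule 3); /n/ → [ŋ] (rule 4).
All other segments surface unchanged.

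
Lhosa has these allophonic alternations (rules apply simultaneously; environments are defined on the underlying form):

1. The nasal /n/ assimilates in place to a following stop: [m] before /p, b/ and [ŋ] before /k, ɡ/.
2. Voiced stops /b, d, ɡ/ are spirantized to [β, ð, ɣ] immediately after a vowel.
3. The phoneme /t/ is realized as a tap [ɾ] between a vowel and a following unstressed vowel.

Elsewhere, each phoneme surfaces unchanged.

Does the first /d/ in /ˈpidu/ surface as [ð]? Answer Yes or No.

Yes

/d/ — between /i/ and /u/, immediately after a vowel — surfaces as [ð] (rule 2).
The actual realization is [ð], which matches [ð].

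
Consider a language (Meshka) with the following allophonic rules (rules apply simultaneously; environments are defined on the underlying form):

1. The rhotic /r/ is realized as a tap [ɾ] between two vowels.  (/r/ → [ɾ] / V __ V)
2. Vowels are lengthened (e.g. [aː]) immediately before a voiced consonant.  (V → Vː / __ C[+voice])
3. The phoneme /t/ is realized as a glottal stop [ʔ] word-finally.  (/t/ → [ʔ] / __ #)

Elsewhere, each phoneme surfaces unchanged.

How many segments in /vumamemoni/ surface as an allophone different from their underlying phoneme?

4

Segments that undergo a rule: /u/ → [uː] (rule 2); /a/ → [aː] (rule 2); /e/ → [eː] (rule 2); /o/ → [oː] (rule 2).
All other segments surface unchanged.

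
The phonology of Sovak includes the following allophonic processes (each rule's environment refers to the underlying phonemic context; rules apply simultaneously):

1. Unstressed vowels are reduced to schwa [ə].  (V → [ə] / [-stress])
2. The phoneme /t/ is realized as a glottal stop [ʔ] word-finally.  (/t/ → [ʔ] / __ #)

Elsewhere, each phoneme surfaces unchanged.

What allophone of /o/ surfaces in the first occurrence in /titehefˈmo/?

/o/ — word-final; rule 1 does not apply here → [o].

[o]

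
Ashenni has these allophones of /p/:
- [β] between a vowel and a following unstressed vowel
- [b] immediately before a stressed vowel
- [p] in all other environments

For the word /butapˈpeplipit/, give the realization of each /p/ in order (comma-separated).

[p], [b], [p], [β]

Occurrence 1 (position 5): no conditioning environment matches → elsewhere allophone [p].
Occurrence 2 (position 6): immediately before a stressed vowel → [b].
Occurrence 3 (position 8): no conditioning environment matches → elsewhere allophone [p].
Occurrence 4 (position 11): between a vowel and a following unstressed vowel → [β].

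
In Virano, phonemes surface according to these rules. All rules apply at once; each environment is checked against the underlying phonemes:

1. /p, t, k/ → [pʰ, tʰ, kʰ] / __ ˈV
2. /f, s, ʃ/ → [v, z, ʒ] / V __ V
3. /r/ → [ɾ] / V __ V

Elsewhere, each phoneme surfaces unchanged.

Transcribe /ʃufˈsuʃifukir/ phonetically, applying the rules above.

[ʃufˈsuʒivukir]

/ʃ/ (word-initial) is in the target of rule 2 but the environment (between two vowels) is not met → [ʃ].
/u/ — not in any rule's target class → [u].
/f/ (between /u/ and /s/) is in the target of rule 2 but the environment (between two vowels) is not met → [f].
/s/ (between /f/ and /u/): rule 2 targets it, but not between two vowels → unchanged [s].
/u/ (between /s/ and /ʃ/) is unaffected → [u].
/ʃ/ (between /u/ and /i/): between two vowels, so rule 2 applies → [ʒ].
/i/ — not in any rule's target class → [i].
/f/ meets the environment for rule 2 (between two vowels) → [v].
/u/ stays [u].
/k/ — between /u/ and /i/; rule 1 does not apply here → [k].
/i/ stays [i].
/r/ (word-final): rule 3 targets it, but not between two vowels → unchanged [r].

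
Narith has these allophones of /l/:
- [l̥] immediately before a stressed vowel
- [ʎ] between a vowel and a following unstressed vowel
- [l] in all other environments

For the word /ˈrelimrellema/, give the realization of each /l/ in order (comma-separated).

Occurrence 1 (position 3): between a vowel and a following unstressed vowel → [ʎ].
Occurrence 2 (position 8): no conditioning environment matches → elsewhere allophone [l].
Occurrence 3 (position 9): no conditioning environment matches → elsewhere allophone [l].

[ʎ], [l], [l]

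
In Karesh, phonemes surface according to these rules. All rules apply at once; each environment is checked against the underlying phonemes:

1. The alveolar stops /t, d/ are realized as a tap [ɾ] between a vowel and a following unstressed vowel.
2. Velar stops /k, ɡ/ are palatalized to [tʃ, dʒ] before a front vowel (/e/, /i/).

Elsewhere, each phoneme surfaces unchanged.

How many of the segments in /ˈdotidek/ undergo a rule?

Segments that undergo a rule: /t/ → [ɾ] (rule 1); /d/ → [ɾ] (rule 1).
All other segments surface unchanged.

2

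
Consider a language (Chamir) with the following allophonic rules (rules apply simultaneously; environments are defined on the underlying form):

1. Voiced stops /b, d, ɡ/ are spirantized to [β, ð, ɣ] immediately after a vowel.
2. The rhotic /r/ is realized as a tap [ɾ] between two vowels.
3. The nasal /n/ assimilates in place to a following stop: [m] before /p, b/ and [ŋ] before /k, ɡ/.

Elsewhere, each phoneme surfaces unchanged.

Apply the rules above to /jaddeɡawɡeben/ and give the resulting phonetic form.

/j/ stays [j].
/a/ (between /j/ and /d/): no rule targets it → [a].
/d/ (between /a/ and /d/) occurs immediately after a vowel → [ð] by rule 1.
/d/ (between /d/ and /e/): rule 1 targets it, but not immediately after a vowel → unchanged [d].
/e/ — not in any rule's target class → [e].
/ɡ/ (between /e/ and /a/) occurs immediately after a vowel → [ɣ] by rule 1.
/a/ stays [a].
/w/ stays [w].
/ɡ/ (between /w/ and /e/) is in the target of rule 1 but the environment (immediately after a vowel) is not met → [ɡ].
/e/ (between /ɡ/ and /b/) is unaffected → [e].
/b/ (between /e/ and /e/) occurs immediately after a vowel → [β] by rule 1.
/e/ stays [e].
/n/ — word-final; rule 3 does not apply here → [n].

[jaðdeɣawɡeβen]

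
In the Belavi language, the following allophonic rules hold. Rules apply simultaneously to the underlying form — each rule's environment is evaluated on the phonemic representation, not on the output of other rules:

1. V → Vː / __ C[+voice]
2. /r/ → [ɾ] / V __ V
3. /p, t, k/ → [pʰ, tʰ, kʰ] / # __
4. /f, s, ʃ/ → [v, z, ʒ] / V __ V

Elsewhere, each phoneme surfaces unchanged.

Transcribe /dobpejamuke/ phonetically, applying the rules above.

/d/ (word-initial) is unaffected → [d].
/o/ (between /d/ and /b/) occurs before a voiced consonant → [oː] by rule 1.
/b/ — not in any rule's target class → [b].
/p/ — between /b/ and /e/; rule 3 does not apply here → [p].
/e/ (between /p/ and /j/): before a voiced consonant, so rule 1 applies → [eː].
/j/ stays [j].
/a/ — between /j/ and /m/, before a voiced consonant — surfaces as [aː] (rule 1).
/m/ (between /a/ and /u/): no rule targets it → [m].
/u/ (between /m/ and /k/): rule 1 targets it, but not before a voiced consonant → unchanged [u].
/k/ (between /u/ and /e/) fails the environment for rule 3, so it stays [k].
/e/ (word-final) fails the environment for rule 1, so it stays [e].

[doːbpeːjaːmuke]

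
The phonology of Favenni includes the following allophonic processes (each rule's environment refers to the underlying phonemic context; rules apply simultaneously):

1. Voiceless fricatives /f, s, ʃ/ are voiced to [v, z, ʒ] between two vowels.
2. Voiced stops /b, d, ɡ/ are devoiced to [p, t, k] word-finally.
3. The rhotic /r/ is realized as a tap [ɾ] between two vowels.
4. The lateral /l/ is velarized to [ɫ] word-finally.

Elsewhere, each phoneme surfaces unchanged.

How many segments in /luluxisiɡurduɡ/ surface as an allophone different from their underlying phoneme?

Segments that undergo a rule: /s/ → [z] (rule 1); /ɡ/ → [k] (rule 2).
All other segments surface unchanged.

2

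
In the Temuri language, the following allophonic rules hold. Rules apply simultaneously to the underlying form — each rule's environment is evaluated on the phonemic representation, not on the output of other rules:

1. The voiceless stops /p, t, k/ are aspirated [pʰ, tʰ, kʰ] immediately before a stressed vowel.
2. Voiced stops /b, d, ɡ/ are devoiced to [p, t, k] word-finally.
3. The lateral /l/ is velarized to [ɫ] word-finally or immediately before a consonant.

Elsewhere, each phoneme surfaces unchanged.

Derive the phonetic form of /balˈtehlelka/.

/b/ — word-initial; rule 2 does not apply here → [b].
/l/ — between /a/ and /t/, word-finally or immediately before a consonant — surfaces as [ɫ] (rule 3).
/t/ (between /l/ and /e/) occurs immediately before a stressed vowel → [tʰ] by rule 1.
/l/ — between /h/ and /e/; rule 3 does not apply here → [l].
/l/ (between /e/ and /k/): word-finally or immediately before a consonant, so rule 3 applies → [ɫ].
/k/ (between /l/ and /a/): rule 1 targets it, but not immediately before a stressed vowel → unchanged [k].

[baɫˈtʰehleɫka]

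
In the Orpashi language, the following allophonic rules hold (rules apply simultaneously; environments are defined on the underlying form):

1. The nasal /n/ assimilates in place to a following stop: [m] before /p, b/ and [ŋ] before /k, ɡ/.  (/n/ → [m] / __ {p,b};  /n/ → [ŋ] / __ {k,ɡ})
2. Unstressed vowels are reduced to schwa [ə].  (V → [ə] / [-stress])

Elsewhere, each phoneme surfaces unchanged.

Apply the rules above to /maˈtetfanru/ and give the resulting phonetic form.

[məˈtetfənrə]

/m/ (word-initial) is unaffected → [m].
/a/ (between /m/ and /t/) occurs in an unstressed syllable → [ə] by rule 2.
/t/ (between /a/ and /e/): no rule targets it → [t].
/e/ (between /t/ and /t/) fails the environment for rule 2, so it stays [e].
/t/ (between /e/ and /f/): no rule targets it → [t].
/f/ stays [f].
/a/ (between /f/ and /n/): in an unstressed syllable, so rule 2 applies → [ə].
/n/ — between /a/ and /r/; rule 1 does not apply here → [n].
/r/ — not in any rule's target class → [r].
Rule 2 applies to /u/ (word-final: in an unstressed syllable) → [ə].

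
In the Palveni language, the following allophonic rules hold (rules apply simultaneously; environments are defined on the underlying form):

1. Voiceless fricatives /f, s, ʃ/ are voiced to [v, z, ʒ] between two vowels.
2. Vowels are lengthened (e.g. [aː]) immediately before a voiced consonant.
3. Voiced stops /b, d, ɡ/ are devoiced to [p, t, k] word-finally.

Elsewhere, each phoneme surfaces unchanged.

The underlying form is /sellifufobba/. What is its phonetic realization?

[seːllivuvoːbba]

/s/ — word-initial; rule 1 does not apply here → [s].
/e/ meets the environment for rule 2 (before a voiced consonant) → [eː].
/i/ (between /l/ and /f/) fails the environment for rule 2, so it stays [i].
/f/ (between /i/ and /u/) occurs between two vowels → [v] by rule 1.
/u/ — between /f/ and /f/; rule 2 does not apply here → [u].
Rule 1 applies to /f/ (between /u/ and /o/: between two vowels) → [v].
/o/ — between /f/ and /b/, before a voiced consonant — surfaces as [oː] (rule 2).
/b/ — between /o/ and /b/; rule 3 does not apply here → [b].
/b/ (between /b/ and /a/) is in the target of rule 3 but the environment (word-finally) is not met → [b].
/a/ (word-final): rule 2 targets it, but not before a voiced consonant → unchanged [a].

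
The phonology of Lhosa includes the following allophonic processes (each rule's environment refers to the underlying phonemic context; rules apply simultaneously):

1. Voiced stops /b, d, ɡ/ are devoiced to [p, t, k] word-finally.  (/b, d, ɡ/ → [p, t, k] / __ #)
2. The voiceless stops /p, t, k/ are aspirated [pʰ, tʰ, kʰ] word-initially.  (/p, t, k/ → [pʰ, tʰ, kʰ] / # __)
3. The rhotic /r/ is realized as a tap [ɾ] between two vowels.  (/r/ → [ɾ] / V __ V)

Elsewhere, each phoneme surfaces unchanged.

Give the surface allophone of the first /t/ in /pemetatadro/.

[t]

/t/ — between /e/ and /a/; rule 2 does not apply here → [t].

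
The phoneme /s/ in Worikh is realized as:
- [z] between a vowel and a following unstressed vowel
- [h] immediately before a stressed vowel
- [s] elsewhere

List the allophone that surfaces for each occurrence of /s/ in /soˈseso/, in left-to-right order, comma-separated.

Occurrence 1 (position 1): no conditioning environment matches → elsewhere allophone [s].
Occurrence 2 (position 3): immediately before a stressed vowel → [h].
Occurrence 3 (position 5): between a vowel and a following unstressed vowel → [z].

[s], [h], [z]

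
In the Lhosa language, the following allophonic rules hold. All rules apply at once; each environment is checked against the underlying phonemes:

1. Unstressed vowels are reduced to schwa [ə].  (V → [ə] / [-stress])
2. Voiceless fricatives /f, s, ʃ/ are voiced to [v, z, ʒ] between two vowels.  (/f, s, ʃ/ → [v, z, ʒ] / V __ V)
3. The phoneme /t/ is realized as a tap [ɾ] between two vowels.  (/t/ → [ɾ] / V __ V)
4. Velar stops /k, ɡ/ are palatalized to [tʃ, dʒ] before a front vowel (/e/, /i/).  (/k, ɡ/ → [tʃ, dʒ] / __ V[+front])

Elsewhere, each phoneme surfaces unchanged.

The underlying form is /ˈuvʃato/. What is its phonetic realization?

[ˈuvʃəɾə]

/u/ (word-initial) is in the target of rule 1 but the environment (in an unstressed syllable) is not met → [u].
/ʃ/ — between /v/ and /a/; rule 2 does not apply here → [ʃ].
Rule 1 applies to /a/ (between /ʃ/ and /t/: in an unstressed syllable) → [ə].
/t/ (between /a/ and /o/) occurs between two vowels → [ɾ] by rule 3.
/o/ (word-final): in an unstressed syllable, so rule 1 applies → [ə].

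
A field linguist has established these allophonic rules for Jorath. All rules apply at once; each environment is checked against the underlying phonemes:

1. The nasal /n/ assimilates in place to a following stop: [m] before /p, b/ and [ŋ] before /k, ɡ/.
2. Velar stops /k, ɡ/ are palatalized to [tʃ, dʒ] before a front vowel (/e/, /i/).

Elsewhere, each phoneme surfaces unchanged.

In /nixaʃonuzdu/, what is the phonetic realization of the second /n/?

/n/ (between /o/ and /u/) is in the target of rule 1 but the environment (before a labial or velar stop) is not met → [n].

[n]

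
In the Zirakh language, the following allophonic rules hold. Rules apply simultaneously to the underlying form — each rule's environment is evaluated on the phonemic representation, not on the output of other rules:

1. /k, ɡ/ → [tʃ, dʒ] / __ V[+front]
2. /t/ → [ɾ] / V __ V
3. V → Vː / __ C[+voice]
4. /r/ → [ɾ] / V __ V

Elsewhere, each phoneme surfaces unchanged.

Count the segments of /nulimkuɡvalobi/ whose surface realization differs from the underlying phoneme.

5

Segments that undergo a rule: /u/ → [uː] (rule 3); /i/ → [iː] (rule 3); /u/ → [uː] (rule 3); /a/ → [aː] (rule 3); /o/ → [oː] (rule 3).
All other segments surface unchanged.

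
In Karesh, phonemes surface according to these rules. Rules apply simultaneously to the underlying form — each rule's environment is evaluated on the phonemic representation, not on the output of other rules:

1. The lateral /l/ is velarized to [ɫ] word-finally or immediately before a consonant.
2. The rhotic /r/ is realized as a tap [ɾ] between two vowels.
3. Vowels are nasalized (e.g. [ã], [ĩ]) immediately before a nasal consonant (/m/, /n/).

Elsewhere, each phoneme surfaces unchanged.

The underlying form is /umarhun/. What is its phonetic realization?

[ũmarhũn]

/u/ (word-initial) occurs before a nasal consonant → [ũ] by rule 3.
/a/ (between /m/ and /r/): rule 3 targets it, but not before a nasal consonant → unchanged [a].
/r/ (between /a/ and /h/) is in the target of rule 2 but the environment (between two vowels) is not met → [r].
/u/ meets the environment for rule 3 (before a nasal consonant) → [ũ].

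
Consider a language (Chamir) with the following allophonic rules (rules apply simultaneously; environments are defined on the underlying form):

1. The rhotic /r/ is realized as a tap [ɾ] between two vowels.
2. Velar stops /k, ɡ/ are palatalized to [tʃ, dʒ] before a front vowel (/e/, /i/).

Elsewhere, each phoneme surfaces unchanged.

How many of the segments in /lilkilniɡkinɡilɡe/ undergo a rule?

4

Segments that undergo a rule: /k/ → [tʃ] (rule 2); /k/ → [tʃ] (rule 2); /ɡ/ → [dʒ] (rule 2); /ɡ/ → [dʒ] (rule 2).
All other segments surface unchanged.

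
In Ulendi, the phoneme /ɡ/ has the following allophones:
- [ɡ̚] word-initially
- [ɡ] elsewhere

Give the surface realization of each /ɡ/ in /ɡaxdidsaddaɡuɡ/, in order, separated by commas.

Occurrence 1 (position 1): word-initially → [ɡ̚].
Occurrence 2 (position 12): no conditioning environment matches → elsewhere allophone [ɡ].
Occurrence 3 (position 14): no conditioning environment matches → elsewhere allophone [ɡ].

[ɡ̚], [ɡ], [ɡ]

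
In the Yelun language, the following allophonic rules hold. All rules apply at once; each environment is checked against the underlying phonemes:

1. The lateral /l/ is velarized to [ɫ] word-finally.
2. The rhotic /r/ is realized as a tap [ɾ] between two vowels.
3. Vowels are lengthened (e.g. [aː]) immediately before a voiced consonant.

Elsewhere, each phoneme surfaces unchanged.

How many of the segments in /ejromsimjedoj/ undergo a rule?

5

Segments that undergo a rule: /e/ → [eː] (rule 3); /o/ → [oː] (rule 3); /i/ → [iː] (rule 3); /e/ → [eː] (rule 3); /o/ → [oː] (rule 3).
All other segments surface unchanged.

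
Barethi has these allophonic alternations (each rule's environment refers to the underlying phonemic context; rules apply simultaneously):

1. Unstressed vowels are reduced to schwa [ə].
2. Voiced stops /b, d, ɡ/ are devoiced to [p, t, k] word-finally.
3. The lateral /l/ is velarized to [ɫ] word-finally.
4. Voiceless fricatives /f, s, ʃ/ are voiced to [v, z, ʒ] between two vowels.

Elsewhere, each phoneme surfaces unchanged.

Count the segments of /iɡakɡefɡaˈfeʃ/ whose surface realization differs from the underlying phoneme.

5

Segments that undergo a rule: /i/ → [ə] (rule 1); /a/ → [ə] (rule 1); /e/ → [ə] (rule 1); /a/ → [ə] (rule 1); /f/ → [v] (rule 4).
All other segments surface unchanged.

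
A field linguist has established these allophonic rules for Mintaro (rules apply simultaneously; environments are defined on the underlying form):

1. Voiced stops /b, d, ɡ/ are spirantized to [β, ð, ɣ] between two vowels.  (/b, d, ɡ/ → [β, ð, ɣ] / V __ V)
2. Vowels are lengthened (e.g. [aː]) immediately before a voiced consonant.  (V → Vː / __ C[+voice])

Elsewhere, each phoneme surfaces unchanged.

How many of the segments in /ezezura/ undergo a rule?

3

Segments that undergo a rule: /e/ → [eː] (rule 2); /e/ → [eː] (rule 2); /u/ → [uː] (rule 2).
All other segments surface unchanged.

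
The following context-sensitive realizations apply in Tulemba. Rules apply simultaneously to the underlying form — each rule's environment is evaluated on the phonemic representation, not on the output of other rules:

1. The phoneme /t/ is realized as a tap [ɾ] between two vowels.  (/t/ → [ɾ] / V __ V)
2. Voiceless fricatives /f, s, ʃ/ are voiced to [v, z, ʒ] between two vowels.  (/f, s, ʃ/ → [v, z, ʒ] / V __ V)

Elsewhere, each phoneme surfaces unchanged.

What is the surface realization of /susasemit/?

[suzazemit]

/s/ (word-initial) is in the target of rule 2 but the environment (between two vowels) is not met → [s].
/s/ (between /u/ and /a/) occurs between two vowels → [z] by rule 2.
/s/ (between /a/ and /e/) occurs between two vowels → [z] by rule 2.
/t/ (word-final) is in the target of rule 1 but the environment (between two vowels) is not met → [t].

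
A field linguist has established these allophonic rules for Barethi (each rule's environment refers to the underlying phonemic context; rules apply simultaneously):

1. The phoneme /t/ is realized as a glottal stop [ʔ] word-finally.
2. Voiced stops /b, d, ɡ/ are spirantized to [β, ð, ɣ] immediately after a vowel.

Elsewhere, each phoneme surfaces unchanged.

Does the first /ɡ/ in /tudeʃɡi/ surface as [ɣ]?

/ɡ/ — between /ʃ/ and /i/; rule 2 does not apply here → [ɡ].
The actual realization is [ɡ], not [ɣ].

No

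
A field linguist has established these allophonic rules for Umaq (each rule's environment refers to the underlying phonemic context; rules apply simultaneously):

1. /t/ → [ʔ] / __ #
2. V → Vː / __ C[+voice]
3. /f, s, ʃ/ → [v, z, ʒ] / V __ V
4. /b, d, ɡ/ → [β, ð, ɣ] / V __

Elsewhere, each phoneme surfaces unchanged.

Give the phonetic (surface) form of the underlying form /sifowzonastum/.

[sivoːwzoːnastuːm]

/s/ (word-initial) fails the environment for rule 3, so it stays [s].
/i/ (between /s/ and /f/): rule 2 targets it, but not before a voiced consonant → unchanged [i].
/f/ — between /i/ and /o/, between two vowels — surfaces as [v] (rule 3).
/o/ (between /f/ and /w/) occurs before a voiced consonant → [oː] by rule 2.
/w/ stays [w].
/z/ stays [z].
/o/ (between /z/ and /n/) occurs before a voiced consonant → [oː] by rule 2.
/n/ (between /o/ and /a/): no rule targets it → [n].
/a/ — between /n/ and /s/; rule 2 does not apply here → [a].
/s/ — between /a/ and /t/; rule 3 does not apply here → [s].
/t/ (between /s/ and /u/): rule 1 targets it, but not word-finally → unchanged [t].
/u/ — between /t/ and /m/, before a voiced consonant — surfaces as [uː] (rule 2).
/m/ (word-final) is unaffected → [m].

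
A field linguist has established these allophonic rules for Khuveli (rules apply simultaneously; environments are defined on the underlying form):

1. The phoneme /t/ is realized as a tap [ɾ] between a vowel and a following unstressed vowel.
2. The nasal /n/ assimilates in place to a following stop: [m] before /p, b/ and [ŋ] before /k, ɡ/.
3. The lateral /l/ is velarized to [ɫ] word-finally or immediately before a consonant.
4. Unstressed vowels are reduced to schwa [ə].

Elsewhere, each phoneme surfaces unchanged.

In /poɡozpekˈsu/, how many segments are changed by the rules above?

3

Segments that undergo a rule: /o/ → [ə] (rule 4); /o/ → [ə] (rule 4); /e/ → [ə] (rule 4).
All other segments surface unchanged.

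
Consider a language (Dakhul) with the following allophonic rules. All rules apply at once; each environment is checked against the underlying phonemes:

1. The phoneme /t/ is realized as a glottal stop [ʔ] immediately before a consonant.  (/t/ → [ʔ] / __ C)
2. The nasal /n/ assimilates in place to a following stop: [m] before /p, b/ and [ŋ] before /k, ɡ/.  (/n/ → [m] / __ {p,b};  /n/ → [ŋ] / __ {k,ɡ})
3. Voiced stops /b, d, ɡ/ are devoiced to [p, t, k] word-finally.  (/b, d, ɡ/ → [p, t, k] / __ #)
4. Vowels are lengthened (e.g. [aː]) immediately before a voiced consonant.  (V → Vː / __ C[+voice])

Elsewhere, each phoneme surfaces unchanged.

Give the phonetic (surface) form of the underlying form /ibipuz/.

Rule 4 applies to /i/ (word-initial: before a voiced consonant) → [iː].
/b/ (between /i/ and /i/) fails the environment for rule 3, so it stays [b].
/i/ — between /b/ and /p/; rule 4 does not apply here → [i].
/p/ (between /i/ and /u/) is unaffected → [p].
Rule 4 applies to /u/ (between /p/ and /z/: before a voiced consonant) → [uː].
/z/ stays [z].

[iːbipuːz]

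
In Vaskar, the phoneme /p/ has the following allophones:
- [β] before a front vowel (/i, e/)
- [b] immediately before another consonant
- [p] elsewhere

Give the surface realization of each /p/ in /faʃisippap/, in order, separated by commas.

[b], [p], [p]

Occurrence 1 (position 7): immediately before another consonant → [b].
Occurrence 2 (position 8): no conditioning environment matches → elsewhere allophone [p].
Occurrence 3 (position 10): no conditioning environment matches → elsewhere allophone [p].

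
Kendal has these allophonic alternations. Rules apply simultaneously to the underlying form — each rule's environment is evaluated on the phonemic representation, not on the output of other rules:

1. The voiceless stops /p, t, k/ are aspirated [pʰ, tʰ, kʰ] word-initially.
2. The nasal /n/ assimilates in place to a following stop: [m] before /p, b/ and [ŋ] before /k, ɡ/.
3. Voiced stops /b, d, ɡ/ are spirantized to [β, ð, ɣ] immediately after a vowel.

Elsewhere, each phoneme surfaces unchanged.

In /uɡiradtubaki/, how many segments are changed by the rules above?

Segments that undergo a rule: /ɡ/ → [ɣ] (rule 3); /d/ → [ð] (rule 3); /b/ → [β] (rule 3).
All other segments surface unchanged.

3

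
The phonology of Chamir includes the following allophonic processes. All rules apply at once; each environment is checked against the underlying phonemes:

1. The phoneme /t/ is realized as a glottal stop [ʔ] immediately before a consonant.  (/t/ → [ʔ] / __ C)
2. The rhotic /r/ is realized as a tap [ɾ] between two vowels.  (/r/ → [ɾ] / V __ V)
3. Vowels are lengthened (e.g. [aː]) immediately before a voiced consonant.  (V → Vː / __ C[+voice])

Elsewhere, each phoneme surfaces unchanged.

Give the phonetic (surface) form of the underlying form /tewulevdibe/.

[teːwuːleːvdiːbe]

/t/ — word-initial; rule 1 does not apply here → [t].
/e/ meets the environment for rule 3 (before a voiced consonant) → [eː].
/w/ (between /e/ and /u/) is unaffected → [w].
/u/ — between /w/ and /l/, before a voiced consonant — surfaces as [uː] (rule 3).
/l/ — not in any rule's target class → [l].
Rule 3 applies to /e/ (between /l/ and /v/: before a voiced consonant) → [eː].
/v/ (between /e/ and /d/): no rule targets it → [v].
/d/ (between /v/ and /i/): no rule targets it → [d].
Rule 3 applies to /i/ (between /d/ and /b/: before a voiced consonant) → [iː].
/b/ (between /i/ and /e/): no rule targets it → [b].
/e/ (word-final) is in the target of rule 3 but the environment (before a voiced consonant) is not met → [e].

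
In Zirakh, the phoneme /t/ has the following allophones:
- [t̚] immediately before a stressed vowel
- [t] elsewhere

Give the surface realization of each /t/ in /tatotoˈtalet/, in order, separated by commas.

[t], [t], [t], [t̚], [t]

Occurrence 1 (position 1): no conditioning environment matches → elsewhere allophone [t].
Occurrence 2 (position 3): no conditioning environment matches → elsewhere allophone [t].
Occurrence 3 (position 5): no conditioning environment matches → elsewhere allophone [t].
Occurrence 4 (position 7): immediately before a stressed vowel → [t̚].
Occurrence 5 (position 11): no conditioning environment matches → elsewhere allophone [t].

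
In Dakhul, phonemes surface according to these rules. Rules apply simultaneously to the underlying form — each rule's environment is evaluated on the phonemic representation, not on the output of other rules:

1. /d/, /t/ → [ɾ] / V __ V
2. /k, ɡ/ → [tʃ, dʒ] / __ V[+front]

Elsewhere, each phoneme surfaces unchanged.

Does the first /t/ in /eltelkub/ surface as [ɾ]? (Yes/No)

No

/t/ — between /l/ and /e/; rule 1 does not apply here → [t].
The actual realization is [t], not [ɾ].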